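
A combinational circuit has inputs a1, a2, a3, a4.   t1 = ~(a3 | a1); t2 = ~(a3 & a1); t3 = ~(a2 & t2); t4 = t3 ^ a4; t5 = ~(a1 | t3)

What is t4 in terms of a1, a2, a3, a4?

t2 = ~(a3 & a1)
t3 = ~(a2 & t2) = ~(a2 & (~(a3 & a1)))
t4 = t3 ^ a4 = (~(a2 & (~(a3 & a1)))) ^ a4

(~(a2 & (~(a3 & a1)))) ^ a4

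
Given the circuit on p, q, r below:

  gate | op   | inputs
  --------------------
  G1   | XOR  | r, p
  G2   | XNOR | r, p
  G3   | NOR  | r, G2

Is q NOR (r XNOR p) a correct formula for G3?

G2 = r XNOR p
G3 = r NOR G2 = r NOR (r XNOR p)
At p=0, q=0, r=1: circuit gives 0, formula gives 1.

No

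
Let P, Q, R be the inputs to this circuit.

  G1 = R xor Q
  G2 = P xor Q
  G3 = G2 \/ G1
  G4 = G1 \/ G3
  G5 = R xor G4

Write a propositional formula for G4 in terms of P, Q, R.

(R xor Q) \/ ((P xor Q) \/ (R xor Q))

G1 = R xor Q
G2 = P xor Q
G3 = G2 \/ G1 = (P xor Q) \/ (R xor Q)
G4 = G1 \/ G3 = (R xor Q) \/ ((P xor Q) \/ (R xor Q))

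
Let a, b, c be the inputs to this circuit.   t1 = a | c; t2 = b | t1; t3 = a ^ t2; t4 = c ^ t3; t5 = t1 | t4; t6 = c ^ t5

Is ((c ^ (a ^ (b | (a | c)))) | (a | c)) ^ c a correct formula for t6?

Yes

t1 = a | c
t2 = b | t1 = b | (a | c)
t3 = a ^ t2 = a ^ (b | (a | c))
t4 = c ^ t3 = c ^ (a ^ (b | (a | c)))
t5 = t1 | t4 = (a | c) | (c ^ (a ^ (b | (a | c))))
t6 = c ^ t5 = c ^ ((a | c) | (c ^ (a ^ (b | (a | c)))))
At a=0, b=0, c=0: circuit gives 0, formula gives 0.
At a=0, b=1, c=0: circuit gives 1, formula gives 1.
Agrees on all 8 inputs.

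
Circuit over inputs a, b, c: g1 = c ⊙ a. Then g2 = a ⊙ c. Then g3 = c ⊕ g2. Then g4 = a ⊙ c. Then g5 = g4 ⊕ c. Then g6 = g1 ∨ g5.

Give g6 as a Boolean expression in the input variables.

g1 = c ⊙ a
g4 = a ⊙ c
g5 = g4 ⊕ c = (a ⊙ c) ⊕ c
g6 = g1 ∨ g5 = (c ⊙ a) ∨ ((a ⊙ c) ⊕ c)

(c ⊙ a) ∨ ((a ⊙ c) ⊕ c)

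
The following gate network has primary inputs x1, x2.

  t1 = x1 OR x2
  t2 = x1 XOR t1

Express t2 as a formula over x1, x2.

t1 = x1 OR x2
t2 = x1 XOR t1 = x1 XOR (x1 OR x2)

x1 XOR (x1 OR x2)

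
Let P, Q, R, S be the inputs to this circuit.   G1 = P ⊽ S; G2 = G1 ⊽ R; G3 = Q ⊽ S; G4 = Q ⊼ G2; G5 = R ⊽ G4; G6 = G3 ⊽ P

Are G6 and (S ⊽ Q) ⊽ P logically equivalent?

G3 = Q ⊽ S
G6 = G3 ⊽ P = (Q ⊽ S) ⊽ P
At P=0, Q=0, R=0, S=0: circuit gives 0, formula gives 0.
At P=0, Q=0, R=0, S=1: circuit gives 1, formula gives 1.
Agrees on all 16 inputs.

Yes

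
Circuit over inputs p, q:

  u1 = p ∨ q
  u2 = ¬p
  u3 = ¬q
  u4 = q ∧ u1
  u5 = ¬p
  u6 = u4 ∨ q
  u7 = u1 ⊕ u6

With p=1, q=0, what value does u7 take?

1

u1 = 1 ∨ 0 = 1
u4 = 0 ∧ 1 = 0
u6 = 0 ∨ 0 = 0
u7 = 1 ⊕ 0 = 1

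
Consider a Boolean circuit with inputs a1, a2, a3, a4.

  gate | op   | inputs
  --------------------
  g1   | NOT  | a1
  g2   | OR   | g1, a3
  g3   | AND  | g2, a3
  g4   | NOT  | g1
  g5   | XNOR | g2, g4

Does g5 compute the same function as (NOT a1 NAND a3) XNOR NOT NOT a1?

g1 = NOT a1
g2 = g1 OR a3 = NOT a1 OR a3
g4 = NOT g1 = NOT NOT a1
g5 = g2 XNOR g4 = (NOT a1 OR a3) XNOR NOT NOT a1
At a1=0, a2=0, a3=1, a4=0: circuit gives 0, formula gives 1.

No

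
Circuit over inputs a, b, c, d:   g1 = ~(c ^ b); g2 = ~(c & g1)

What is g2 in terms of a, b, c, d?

~(c & (~(c ^ b)))

g1 = ~(c ^ b)
g2 = ~(c & g1) = ~(c & (~(c ^ b)))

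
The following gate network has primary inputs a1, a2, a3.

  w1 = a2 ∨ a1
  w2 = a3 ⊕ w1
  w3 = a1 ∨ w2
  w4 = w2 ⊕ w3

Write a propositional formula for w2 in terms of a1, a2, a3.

w1 = a2 ∨ a1
w2 = a3 ⊕ w1 = a3 ⊕ (a2 ∨ a1)

a3 ⊕ (a2 ∨ a1)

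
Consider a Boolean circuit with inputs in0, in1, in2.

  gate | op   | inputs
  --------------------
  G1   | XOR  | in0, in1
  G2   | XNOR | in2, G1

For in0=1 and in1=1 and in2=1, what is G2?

0

G1 = 1 XOR 1 = 0
G2 = 1 XNOR 0 = 0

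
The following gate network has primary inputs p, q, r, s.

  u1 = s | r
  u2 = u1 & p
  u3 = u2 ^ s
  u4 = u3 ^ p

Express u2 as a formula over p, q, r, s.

u1 = s | r
u2 = u1 & p = (s | r) & p

(s | r) & p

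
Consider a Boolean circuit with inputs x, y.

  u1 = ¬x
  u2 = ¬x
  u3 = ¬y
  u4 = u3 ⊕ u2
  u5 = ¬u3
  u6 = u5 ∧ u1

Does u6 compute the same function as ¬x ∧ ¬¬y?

Yes

u1 = ¬x
u3 = ¬y
u5 = ¬u3 = ¬¬y
u6 = u5 ∧ u1 = ¬¬y ∧ ¬x
At x=0, y=0: circuit gives 0, formula gives 0.
At x=0, y=1: circuit gives 1, formula gives 1.
Agrees on all 4 inputs.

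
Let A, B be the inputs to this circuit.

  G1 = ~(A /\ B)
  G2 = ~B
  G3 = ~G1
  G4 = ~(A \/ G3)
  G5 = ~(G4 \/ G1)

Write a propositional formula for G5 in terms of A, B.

G1 = ~(A /\ B)
G3 = ~G1 = ~(~(A /\ B))
G4 = ~(A \/ G3) = ~(A \/ ~(~(A /\ B)))
G5 = ~(G4 \/ G1) = ~((~(A \/ ~(~(A /\ B)))) \/ (~(A /\ B)))

~((~(A \/ ~(~(A /\ B)))) \/ (~(A /\ B)))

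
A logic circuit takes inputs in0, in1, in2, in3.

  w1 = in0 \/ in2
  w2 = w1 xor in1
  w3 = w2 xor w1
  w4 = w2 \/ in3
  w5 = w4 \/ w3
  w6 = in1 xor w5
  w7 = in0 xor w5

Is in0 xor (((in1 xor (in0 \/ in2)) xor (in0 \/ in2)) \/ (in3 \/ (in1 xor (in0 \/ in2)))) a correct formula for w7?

Yes

w1 = in0 \/ in2
w2 = w1 xor in1 = (in0 \/ in2) xor in1
w3 = w2 xor w1 = ((in0 \/ in2) xor in1) xor (in0 \/ in2)
w4 = w2 \/ in3 = ((in0 \/ in2) xor in1) \/ in3
w5 = w4 \/ w3 = (((in0 \/ in2) xor in1) \/ in3) \/ (((in0 \/ in2) xor in1) xor (in0 \/ in2))
w7 = in0 xor w5 = in0 xor ((((in0 \/ in2) xor in1) \/ in3) \/ (((in0 \/ in2) xor in1) xor (in0 \/ in2)))
At in0=0, in1=0, in2=0, in3=0: circuit gives 0, formula gives 0.
At in0=0, in1=0, in2=0, in3=1: circuit gives 1, formula gives 1.
Agrees on all 16 inputs.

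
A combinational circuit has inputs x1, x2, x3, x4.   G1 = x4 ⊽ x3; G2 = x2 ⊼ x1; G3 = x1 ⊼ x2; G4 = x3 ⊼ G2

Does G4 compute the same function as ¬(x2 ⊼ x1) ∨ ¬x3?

Yes

G2 = x2 ⊼ x1
G4 = x3 ⊼ G2 = x3 ⊼ (x2 ⊼ x1)
At x1=0, x2=0, x3=1, x4=0: circuit gives 0, formula gives 0.
At x1=0, x2=0, x3=0, x4=0: circuit gives 1, formula gives 1.
Agrees on all 16 inputs.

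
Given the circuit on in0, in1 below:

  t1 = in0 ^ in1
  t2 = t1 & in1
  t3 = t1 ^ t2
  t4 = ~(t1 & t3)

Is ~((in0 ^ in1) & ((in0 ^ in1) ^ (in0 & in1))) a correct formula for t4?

t1 = in0 ^ in1
t2 = t1 & in1 = (in0 ^ in1) & in1
t3 = t1 ^ t2 = (in0 ^ in1) ^ ((in0 ^ in1) & in1)
t4 = ~(t1 & t3) = ~((in0 ^ in1) & ((in0 ^ in1) ^ ((in0 ^ in1) & in1)))
At in0=0, in1=1: circuit gives 1, formula gives 0.

No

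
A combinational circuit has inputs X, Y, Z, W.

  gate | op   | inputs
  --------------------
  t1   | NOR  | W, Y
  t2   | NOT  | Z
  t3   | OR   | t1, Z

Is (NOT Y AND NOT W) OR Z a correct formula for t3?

t1 = W NOR Y
t3 = t1 OR Z = (W NOR Y) OR Z
At X=0, Y=0, Z=0, W=1: circuit gives 0, formula gives 0.
At X=0, Y=0, Z=0, W=0: circuit gives 1, formula gives 1.
Agrees on all 16 inputs.

Yes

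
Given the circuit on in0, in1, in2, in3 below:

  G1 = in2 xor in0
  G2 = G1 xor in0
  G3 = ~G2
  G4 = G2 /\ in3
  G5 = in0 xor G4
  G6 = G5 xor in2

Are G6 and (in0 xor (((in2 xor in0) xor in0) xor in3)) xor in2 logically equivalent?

No

G1 = in2 xor in0
G2 = G1 xor in0 = (in2 xor in0) xor in0
G4 = G2 /\ in3 = ((in2 xor in0) xor in0) /\ in3
G5 = in0 xor G4 = in0 xor (((in2 xor in0) xor in0) /\ in3)
G6 = G5 xor in2 = (in0 xor (((in2 xor in0) xor in0) /\ in3)) xor in2
At in0=0, in1=0, in2=0, in3=1: circuit gives 0, formula gives 1.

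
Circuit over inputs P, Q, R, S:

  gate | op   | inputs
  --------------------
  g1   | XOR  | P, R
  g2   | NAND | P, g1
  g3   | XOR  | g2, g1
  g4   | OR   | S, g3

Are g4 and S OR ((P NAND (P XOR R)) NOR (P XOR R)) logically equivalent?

No

g1 = P XOR R
g2 = P NAND g1 = P NAND (P XOR R)
g3 = g2 XOR g1 = (P NAND (P XOR R)) XOR (P XOR R)
g4 = S OR g3 = S OR ((P NAND (P XOR R)) XOR (P XOR R))
At P=0, Q=0, R=0, S=0: circuit gives 1, formula gives 0.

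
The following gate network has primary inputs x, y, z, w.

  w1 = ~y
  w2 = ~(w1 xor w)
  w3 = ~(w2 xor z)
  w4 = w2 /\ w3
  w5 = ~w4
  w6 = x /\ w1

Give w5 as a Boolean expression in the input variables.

~((~(~y xor w)) /\ (~((~(~y xor w)) xor z)))

w1 = ~y
w2 = ~(w1 xor w) = ~(~y xor w)
w3 = ~(w2 xor z) = ~((~(~y xor w)) xor z)
w4 = w2 /\ w3 = (~(~y xor w)) /\ (~((~(~y xor w)) xor z))
w5 = ~w4 = ~((~(~y xor w)) /\ (~((~(~y xor w)) xor z)))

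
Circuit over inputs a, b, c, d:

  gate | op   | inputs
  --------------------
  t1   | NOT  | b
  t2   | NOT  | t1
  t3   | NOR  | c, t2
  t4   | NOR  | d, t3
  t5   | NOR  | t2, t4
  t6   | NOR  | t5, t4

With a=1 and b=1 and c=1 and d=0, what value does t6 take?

0

t1 = NOT 1 = 0
t2 = NOT 0 = 1
t3 = 1 NOR 1 = 0
t4 = 0 NOR 0 = 1
t5 = 1 NOR 1 = 0
t6 = 0 NOR 1 = 0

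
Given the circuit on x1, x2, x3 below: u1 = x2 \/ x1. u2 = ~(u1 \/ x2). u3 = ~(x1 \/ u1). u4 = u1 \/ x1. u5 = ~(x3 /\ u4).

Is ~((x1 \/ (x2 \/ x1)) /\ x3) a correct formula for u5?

u1 = x2 \/ x1
u4 = u1 \/ x1 = (x2 \/ x1) \/ x1
u5 = ~(x3 /\ u4) = ~(x3 /\ ((x2 \/ x1) \/ x1))
At x1=0, x2=1, x3=1: circuit gives 0, formula gives 0.
At x1=0, x2=0, x3=0: circuit gives 1, formula gives 1.
Agrees on all 8 inputs.

Yes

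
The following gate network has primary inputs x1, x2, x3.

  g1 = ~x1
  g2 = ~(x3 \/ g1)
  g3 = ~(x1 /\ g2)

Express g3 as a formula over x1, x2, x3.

~(x1 /\ (~(x3 \/ ~x1)))

g1 = ~x1
g2 = ~(x3 \/ g1) = ~(x3 \/ ~x1)
g3 = ~(x1 /\ g2) = ~(x1 /\ (~(x3 \/ ~x1)))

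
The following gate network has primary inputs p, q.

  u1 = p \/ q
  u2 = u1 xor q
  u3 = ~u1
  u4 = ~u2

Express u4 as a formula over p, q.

~((p \/ q) xor q)

u1 = p \/ q
u2 = u1 xor q = (p \/ q) xor q
u4 = ~u2 = ~((p \/ q) xor q)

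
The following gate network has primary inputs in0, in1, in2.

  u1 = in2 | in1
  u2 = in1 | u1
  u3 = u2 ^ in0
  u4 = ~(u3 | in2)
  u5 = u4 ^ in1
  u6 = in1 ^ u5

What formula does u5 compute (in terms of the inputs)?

u1 = in2 | in1
u2 = in1 | u1 = in1 | (in2 | in1)
u3 = u2 ^ in0 = (in1 | (in2 | in1)) ^ in0
u4 = ~(u3 | in2) = ~(((in1 | (in2 | in1)) ^ in0) | in2)
u5 = u4 ^ in1 = (~(((in1 | (in2 | in1)) ^ in0) | in2)) ^ in1

(~(((in1 | (in2 | in1)) ^ in0) | in2)) ^ in1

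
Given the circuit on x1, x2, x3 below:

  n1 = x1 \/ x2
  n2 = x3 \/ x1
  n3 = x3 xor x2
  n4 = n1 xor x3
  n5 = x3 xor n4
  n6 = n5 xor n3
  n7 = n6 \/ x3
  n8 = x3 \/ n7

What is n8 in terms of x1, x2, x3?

n1 = x1 \/ x2
n3 = x3 xor x2
n4 = n1 xor x3 = (x1 \/ x2) xor x3
n5 = x3 xor n4 = x3 xor ((x1 \/ x2) xor x3)
n6 = n5 xor n3 = (x3 xor ((x1 \/ x2) xor x3)) xor (x3 xor x2)
n7 = n6 \/ x3 = ((x3 xor ((x1 \/ x2) xor x3)) xor (x3 xor x2)) \/ x3
n8 = x3 \/ n7 = x3 \/ (((x3 xor ((x1 \/ x2) xor x3)) xor (x3 xor x2)) \/ x3)

x3 \/ (((x3 xor ((x1 \/ x2) xor x3)) xor (x3 xor x2)) \/ x3)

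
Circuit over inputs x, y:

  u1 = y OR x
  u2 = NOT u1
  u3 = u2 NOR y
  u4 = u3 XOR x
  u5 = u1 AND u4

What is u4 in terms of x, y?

(NOT (y OR x) NOR y) XOR x

u1 = y OR x
u2 = NOT u1 = NOT (y OR x)
u3 = u2 NOR y = NOT (y OR x) NOR y
u4 = u3 XOR x = (NOT (y OR x) NOR y) XOR x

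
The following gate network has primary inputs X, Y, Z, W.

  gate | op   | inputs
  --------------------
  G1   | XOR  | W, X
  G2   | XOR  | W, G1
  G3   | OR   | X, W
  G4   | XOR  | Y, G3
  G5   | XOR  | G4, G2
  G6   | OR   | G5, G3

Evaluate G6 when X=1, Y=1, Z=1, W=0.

1

G1 = 0 XOR 1 = 1
G2 = 0 XOR 1 = 1
G3 = 1 OR 0 = 1
G4 = 1 XOR 1 = 0
G5 = 0 XOR 1 = 1
G6 = 1 OR 1 = 1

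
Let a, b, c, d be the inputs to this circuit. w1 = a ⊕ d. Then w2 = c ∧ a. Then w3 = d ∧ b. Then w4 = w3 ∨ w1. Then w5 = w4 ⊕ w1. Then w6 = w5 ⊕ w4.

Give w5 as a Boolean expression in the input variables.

((d ∧ b) ∨ (a ⊕ d)) ⊕ (a ⊕ d)

w1 = a ⊕ d
w3 = d ∧ b
w4 = w3 ∨ w1 = (d ∧ b) ∨ (a ⊕ d)
w5 = w4 ⊕ w1 = ((d ∧ b) ∨ (a ⊕ d)) ⊕ (a ⊕ d)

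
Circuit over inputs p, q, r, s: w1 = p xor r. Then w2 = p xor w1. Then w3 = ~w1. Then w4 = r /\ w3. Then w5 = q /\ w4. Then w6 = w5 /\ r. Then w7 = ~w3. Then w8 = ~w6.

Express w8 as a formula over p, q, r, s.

w1 = p xor r
w3 = ~w1 = ~(p xor r)
w4 = r /\ w3 = r /\ ~(p xor r)
w5 = q /\ w4 = q /\ (r /\ ~(p xor r))
w6 = w5 /\ r = (q /\ (r /\ ~(p xor r))) /\ r
w8 = ~w6 = ~((q /\ (r /\ ~(p xor r))) /\ r)

~((q /\ (r /\ ~(p xor r))) /\ r)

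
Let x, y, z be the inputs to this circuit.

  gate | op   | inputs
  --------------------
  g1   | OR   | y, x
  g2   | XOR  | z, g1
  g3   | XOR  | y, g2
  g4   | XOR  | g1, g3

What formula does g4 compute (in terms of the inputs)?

(y OR x) XOR (y XOR (z XOR (y OR x)))

g1 = y OR x
g2 = z XOR g1 = z XOR (y OR x)
g3 = y XOR g2 = y XOR (z XOR (y OR x))
g4 = g1 XOR g3 = (y OR x) XOR (y XOR (z XOR (y OR x)))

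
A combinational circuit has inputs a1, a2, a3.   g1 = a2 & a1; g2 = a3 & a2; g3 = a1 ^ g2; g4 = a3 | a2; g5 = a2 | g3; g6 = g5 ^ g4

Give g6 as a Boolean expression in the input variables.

g2 = a3 & a2
g3 = a1 ^ g2 = a1 ^ (a3 & a2)
g4 = a3 | a2
g5 = a2 | g3 = a2 | (a1 ^ (a3 & a2))
g6 = g5 ^ g4 = (a2 | (a1 ^ (a3 & a2))) ^ (a3 | a2)

(a2 | (a1 ^ (a3 & a2))) ^ (a3 | a2)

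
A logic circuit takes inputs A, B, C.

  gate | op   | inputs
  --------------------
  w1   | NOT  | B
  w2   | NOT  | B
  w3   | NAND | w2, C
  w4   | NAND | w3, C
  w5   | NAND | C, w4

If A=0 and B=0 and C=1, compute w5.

w2 = NOT 0 = 1
w3 = 1 NAND 1 = 0
w4 = 0 NAND 1 = 1
w5 = 1 NAND 1 = 0

0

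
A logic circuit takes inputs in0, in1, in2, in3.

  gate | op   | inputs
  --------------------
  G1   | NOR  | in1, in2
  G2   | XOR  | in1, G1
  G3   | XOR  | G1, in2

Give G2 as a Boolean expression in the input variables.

in1 XOR (in1 NOR in2)

G1 = in1 NOR in2
G2 = in1 XOR G1 = in1 XOR (in1 NOR in2)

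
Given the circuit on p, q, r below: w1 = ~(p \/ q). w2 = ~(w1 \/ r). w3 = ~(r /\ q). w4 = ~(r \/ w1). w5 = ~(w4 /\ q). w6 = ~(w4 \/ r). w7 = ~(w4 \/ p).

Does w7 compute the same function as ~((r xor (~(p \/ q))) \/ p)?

No

w1 = ~(p \/ q)
w4 = ~(r \/ w1) = ~(r \/ (~(p \/ q)))
w7 = ~(w4 \/ p) = ~((~(r \/ (~(p \/ q)))) \/ p)
At p=0, q=0, r=0: circuit gives 1, formula gives 0.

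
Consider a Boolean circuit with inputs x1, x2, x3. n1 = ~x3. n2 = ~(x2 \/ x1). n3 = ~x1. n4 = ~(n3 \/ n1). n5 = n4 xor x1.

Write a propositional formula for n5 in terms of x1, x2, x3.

n1 = ~x3
n3 = ~x1
n4 = ~(n3 \/ n1) = ~(~x1 \/ ~x3)
n5 = n4 xor x1 = (~(~x1 \/ ~x3)) xor x1

(~(~x1 \/ ~x3)) xor x1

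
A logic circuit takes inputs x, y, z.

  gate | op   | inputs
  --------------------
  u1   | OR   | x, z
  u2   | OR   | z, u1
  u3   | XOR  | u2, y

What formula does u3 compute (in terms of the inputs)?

(z OR (x OR z)) XOR y

u1 = x OR z
u2 = z OR u1 = z OR (x OR z)
u3 = u2 XOR y = (z OR (x OR z)) XOR y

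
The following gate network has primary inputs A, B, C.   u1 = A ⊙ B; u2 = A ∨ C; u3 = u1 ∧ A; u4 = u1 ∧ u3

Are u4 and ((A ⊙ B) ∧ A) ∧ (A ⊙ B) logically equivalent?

Yes

u1 = A ⊙ B
u3 = u1 ∧ A = (A ⊙ B) ∧ A
u4 = u1 ∧ u3 = (A ⊙ B) ∧ ((A ⊙ B) ∧ A)
At A=0, B=0, C=0: circuit gives 0, formula gives 0.
At A=1, B=1, C=0: circuit gives 1, formula gives 1.
Agrees on all 8 inputs.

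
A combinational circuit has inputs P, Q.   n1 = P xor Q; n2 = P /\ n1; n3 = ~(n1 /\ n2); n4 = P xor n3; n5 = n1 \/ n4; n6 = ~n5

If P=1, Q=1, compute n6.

1

n1 = 1 xor 1 = 0
n2 = 1 /\ 0 = 0
n3 = ~(0 /\ 0) = 1
n4 = 1 xor 1 = 0
n5 = 0 \/ 0 = 0
n6 = ~0 = 1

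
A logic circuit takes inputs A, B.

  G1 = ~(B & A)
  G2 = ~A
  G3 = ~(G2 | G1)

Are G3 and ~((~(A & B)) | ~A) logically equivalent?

G1 = ~(B & A)
G2 = ~A
G3 = ~(G2 | G1) = ~(~A | (~(B & A)))
At A=0, B=0: circuit gives 0, formula gives 0.
At A=1, B=1: circuit gives 1, formula gives 1.
Agrees on all 4 inputs.

Yes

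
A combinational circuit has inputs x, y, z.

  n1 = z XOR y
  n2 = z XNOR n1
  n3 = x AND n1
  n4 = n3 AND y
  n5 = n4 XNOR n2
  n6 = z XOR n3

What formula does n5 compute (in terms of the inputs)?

((x AND (z XOR y)) AND y) XNOR (z XNOR (z XOR y))

n1 = z XOR y
n2 = z XNOR n1 = z XNOR (z XOR y)
n3 = x AND n1 = x AND (z XOR y)
n4 = n3 AND y = (x AND (z XOR y)) AND y
n5 = n4 XNOR n2 = ((x AND (z XOR y)) AND y) XNOR (z XNOR (z XOR y))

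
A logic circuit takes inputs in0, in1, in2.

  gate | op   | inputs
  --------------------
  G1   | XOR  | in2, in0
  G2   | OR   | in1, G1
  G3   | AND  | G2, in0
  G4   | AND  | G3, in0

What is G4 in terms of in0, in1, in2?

G1 = in2 XOR in0
G2 = in1 OR G1 = in1 OR (in2 XOR in0)
G3 = G2 AND in0 = (in1 OR (in2 XOR in0)) AND in0
G4 = G3 AND in0 = ((in1 OR (in2 XOR in0)) AND in0) AND in0

((in1 OR (in2 XOR in0)) AND in0) AND in0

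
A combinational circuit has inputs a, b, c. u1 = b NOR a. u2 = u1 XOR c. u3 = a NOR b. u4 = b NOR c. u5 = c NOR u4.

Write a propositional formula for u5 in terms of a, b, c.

u4 = b NOR c
u5 = c NOR u4 = c NOR (b NOR c)

c NOR (b NOR c)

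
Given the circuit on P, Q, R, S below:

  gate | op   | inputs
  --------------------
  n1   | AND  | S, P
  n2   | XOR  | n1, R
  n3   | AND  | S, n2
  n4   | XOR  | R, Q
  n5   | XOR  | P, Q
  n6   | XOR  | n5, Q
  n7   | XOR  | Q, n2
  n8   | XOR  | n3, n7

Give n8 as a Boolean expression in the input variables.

n1 = S AND P
n2 = n1 XOR R = (S AND P) XOR R
n3 = S AND n2 = S AND ((S AND P) XOR R)
n7 = Q XOR n2 = Q XOR ((S AND P) XOR R)
n8 = n3 XOR n7 = (S AND ((S AND P) XOR R)) XOR (Q XOR ((S AND P) XOR R))

(S AND ((S AND P) XOR R)) XOR (Q XOR ((S AND P) XOR R))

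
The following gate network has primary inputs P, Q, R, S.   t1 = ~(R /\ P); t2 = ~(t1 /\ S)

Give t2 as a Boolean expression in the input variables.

~((~(R /\ P)) /\ S)

t1 = ~(R /\ P)
t2 = ~(t1 /\ S) = ~((~(R /\ P)) /\ S)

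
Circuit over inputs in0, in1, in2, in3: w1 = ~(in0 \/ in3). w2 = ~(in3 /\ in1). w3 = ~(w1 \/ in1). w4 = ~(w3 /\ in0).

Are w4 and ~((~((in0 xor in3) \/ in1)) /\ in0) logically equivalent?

w1 = ~(in0 \/ in3)
w3 = ~(w1 \/ in1) = ~((~(in0 \/ in3)) \/ in1)
w4 = ~(w3 /\ in0) = ~((~((~(in0 \/ in3)) \/ in1)) /\ in0)
At in0=1, in1=0, in2=0, in3=0: circuit gives 0, formula gives 1.

No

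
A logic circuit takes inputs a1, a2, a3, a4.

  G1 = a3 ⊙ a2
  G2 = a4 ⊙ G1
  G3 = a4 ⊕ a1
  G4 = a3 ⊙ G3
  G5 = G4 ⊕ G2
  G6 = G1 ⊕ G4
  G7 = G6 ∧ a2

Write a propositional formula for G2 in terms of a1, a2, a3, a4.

a4 ⊙ (a3 ⊙ a2)

G1 = a3 ⊙ a2
G2 = a4 ⊙ G1 = a4 ⊙ (a3 ⊙ a2)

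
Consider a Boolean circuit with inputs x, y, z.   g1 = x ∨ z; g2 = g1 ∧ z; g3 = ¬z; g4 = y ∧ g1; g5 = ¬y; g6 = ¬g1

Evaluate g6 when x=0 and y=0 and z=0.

1

g1 = 0 ∨ 0 = 0
g6 = ¬0 = 1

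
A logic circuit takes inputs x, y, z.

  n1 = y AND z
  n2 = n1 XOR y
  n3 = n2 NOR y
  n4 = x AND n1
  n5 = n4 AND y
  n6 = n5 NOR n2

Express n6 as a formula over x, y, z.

((x AND (y AND z)) AND y) NOR ((y AND z) XOR y)

n1 = y AND z
n2 = n1 XOR y = (y AND z) XOR y
n4 = x AND n1 = x AND (y AND z)
n5 = n4 AND y = (x AND (y AND z)) AND y
n6 = n5 NOR n2 = ((x AND (y AND z)) AND y) NOR ((y AND z) XOR y)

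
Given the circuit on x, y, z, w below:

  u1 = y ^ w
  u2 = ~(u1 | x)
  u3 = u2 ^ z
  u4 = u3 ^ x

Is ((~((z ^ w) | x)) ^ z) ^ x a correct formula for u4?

No

u1 = y ^ w
u2 = ~(u1 | x) = ~((y ^ w) | x)
u3 = u2 ^ z = (~((y ^ w) | x)) ^ z
u4 = u3 ^ x = ((~((y ^ w) | x)) ^ z) ^ x
At x=0, y=0, z=1, w=0: circuit gives 0, formula gives 1.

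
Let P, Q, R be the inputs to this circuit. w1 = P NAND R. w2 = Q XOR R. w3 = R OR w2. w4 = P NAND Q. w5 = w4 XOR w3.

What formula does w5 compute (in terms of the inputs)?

(P NAND Q) XOR (R OR (Q XOR R))

w2 = Q XOR R
w3 = R OR w2 = R OR (Q XOR R)
w4 = P NAND Q
w5 = w4 XOR w3 = (P NAND Q) XOR (R OR (Q XOR R))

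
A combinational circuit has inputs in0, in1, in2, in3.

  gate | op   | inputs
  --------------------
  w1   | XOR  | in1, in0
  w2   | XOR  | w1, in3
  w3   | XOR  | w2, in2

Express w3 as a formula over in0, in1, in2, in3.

((in1 XOR in0) XOR in3) XOR in2

w1 = in1 XOR in0
w2 = w1 XOR in3 = (in1 XOR in0) XOR in3
w3 = w2 XOR in2 = ((in1 XOR in0) XOR in3) XOR in2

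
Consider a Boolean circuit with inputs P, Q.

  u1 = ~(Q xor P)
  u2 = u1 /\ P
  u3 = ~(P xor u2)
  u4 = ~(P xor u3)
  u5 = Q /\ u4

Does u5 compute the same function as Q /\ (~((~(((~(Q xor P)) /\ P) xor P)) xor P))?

u1 = ~(Q xor P)
u2 = u1 /\ P = (~(Q xor P)) /\ P
u3 = ~(P xor u2) = ~(P xor ((~(Q xor P)) /\ P))
u4 = ~(P xor u3) = ~(P xor (~(P xor ((~(Q xor P)) /\ P))))
u5 = Q /\ u4 = Q /\ (~(P xor (~(P xor ((~(Q xor P)) /\ P)))))
At P=0, Q=0: circuit gives 0, formula gives 0.
At P=1, Q=1: circuit gives 1, formula gives 1.
Agrees on all 4 inputs.

Yes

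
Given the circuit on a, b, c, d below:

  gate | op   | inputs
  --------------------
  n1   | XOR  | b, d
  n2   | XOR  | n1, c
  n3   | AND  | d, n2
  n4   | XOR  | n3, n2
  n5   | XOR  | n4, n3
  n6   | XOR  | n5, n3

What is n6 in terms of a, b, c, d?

n1 = b XOR d
n2 = n1 XOR c = (b XOR d) XOR c
n3 = d AND n2 = d AND ((b XOR d) XOR c)
n4 = n3 XOR n2 = (d AND ((b XOR d) XOR c)) XOR ((b XOR d) XOR c)
n5 = n4 XOR n3 = ((d AND ((b XOR d) XOR c)) XOR ((b XOR d) XOR c)) XOR (d AND ((b XOR d) XOR c))
n6 = n5 XOR n3 = (((d AND ((b XOR d) XOR c)) XOR ((b XOR d) XOR c)) XOR (d AND ((b XOR d) XOR c))) XOR (d AND ((b XOR d) XOR c))

(((d AND ((b XOR d) XOR c)) XOR ((b XOR d) XOR c)) XOR (d AND ((b XOR d) XOR c))) XOR (d AND ((b XOR d) XOR c))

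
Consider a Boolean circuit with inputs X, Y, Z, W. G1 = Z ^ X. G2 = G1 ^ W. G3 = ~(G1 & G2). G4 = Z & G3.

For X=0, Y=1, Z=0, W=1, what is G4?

0

G1 = 0 ^ 0 = 0
G2 = 0 ^ 1 = 1
G3 = ~(0 & 1) = 1
G4 = 0 & 1 = 0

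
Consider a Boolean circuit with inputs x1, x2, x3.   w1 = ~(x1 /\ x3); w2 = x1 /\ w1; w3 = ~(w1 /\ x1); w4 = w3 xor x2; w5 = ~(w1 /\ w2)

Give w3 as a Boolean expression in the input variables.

~((~(x1 /\ x3)) /\ x1)

w1 = ~(x1 /\ x3)
w3 = ~(w1 /\ x1) = ~((~(x1 /\ x3)) /\ x1)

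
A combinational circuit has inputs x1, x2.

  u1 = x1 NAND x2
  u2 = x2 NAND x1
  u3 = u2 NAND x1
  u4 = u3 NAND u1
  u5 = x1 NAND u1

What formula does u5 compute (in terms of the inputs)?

u1 = x1 NAND x2
u5 = x1 NAND u1 = x1 NAND (x1 NAND x2)

x1 NAND (x1 NAND x2)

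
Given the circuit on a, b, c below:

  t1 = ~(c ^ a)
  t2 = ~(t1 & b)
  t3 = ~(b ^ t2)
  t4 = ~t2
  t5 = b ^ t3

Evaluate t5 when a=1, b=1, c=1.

t1 = ~(1 ^ 1) = 1
t2 = ~(1 & 1) = 0
t3 = ~(1 ^ 0) = 0
t5 = 1 ^ 0 = 1

1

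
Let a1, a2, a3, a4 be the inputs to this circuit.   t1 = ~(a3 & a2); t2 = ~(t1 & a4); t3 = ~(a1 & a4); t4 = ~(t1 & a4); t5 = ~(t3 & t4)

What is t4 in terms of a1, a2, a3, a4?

t1 = ~(a3 & a2)
t4 = ~(t1 & a4) = ~((~(a3 & a2)) & a4)

~((~(a3 & a2)) & a4)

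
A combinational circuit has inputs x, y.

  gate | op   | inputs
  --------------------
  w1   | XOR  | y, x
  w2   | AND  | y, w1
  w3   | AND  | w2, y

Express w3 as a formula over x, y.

w1 = y XOR x
w2 = y AND w1 = y AND (y XOR x)
w3 = w2 AND y = (y AND (y XOR x)) AND y

(y AND (y XOR x)) AND y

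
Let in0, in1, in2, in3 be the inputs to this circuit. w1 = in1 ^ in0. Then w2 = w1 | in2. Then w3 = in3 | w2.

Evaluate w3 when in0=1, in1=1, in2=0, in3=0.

w1 = 1 ^ 1 = 0
w2 = 0 | 0 = 0
w3 = 0 | 0 = 0

0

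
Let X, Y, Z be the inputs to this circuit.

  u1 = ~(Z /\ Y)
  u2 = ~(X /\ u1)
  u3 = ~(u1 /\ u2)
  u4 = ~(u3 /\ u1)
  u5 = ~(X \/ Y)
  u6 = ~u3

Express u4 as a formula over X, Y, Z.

u1 = ~(Z /\ Y)
u2 = ~(X /\ u1) = ~(X /\ (~(Z /\ Y)))
u3 = ~(u1 /\ u2) = ~((~(Z /\ Y)) /\ (~(X /\ (~(Z /\ Y)))))
u4 = ~(u3 /\ u1) = ~((~((~(Z /\ Y)) /\ (~(X /\ (~(Z /\ Y)))))) /\ (~(Z /\ Y)))

~((~((~(Z /\ Y)) /\ (~(X /\ (~(Z /\ Y)))))) /\ (~(Z /\ Y)))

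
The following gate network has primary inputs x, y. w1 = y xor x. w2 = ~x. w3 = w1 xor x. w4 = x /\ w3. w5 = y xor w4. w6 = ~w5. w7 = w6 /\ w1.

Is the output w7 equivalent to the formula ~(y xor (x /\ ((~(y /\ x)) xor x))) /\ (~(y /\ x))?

w1 = y xor x
w3 = w1 xor x = (y xor x) xor x
w4 = x /\ w3 = x /\ ((y xor x) xor x)
w5 = y xor w4 = y xor (x /\ ((y xor x) xor x))
w6 = ~w5 = ~(y xor (x /\ ((y xor x) xor x)))
w7 = w6 /\ w1 = ~(y xor (x /\ ((y xor x) xor x))) /\ (y xor x)
At x=0, y=0: circuit gives 0, formula gives 1.

No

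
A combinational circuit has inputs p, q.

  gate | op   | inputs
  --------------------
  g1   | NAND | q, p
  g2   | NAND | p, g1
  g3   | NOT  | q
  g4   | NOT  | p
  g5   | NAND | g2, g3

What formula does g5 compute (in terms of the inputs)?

(p NAND (q NAND p)) NAND NOT q

g1 = q NAND p
g2 = p NAND g1 = p NAND (q NAND p)
g3 = NOT q
g5 = g2 NAND g3 = (p NAND (q NAND p)) NAND NOT q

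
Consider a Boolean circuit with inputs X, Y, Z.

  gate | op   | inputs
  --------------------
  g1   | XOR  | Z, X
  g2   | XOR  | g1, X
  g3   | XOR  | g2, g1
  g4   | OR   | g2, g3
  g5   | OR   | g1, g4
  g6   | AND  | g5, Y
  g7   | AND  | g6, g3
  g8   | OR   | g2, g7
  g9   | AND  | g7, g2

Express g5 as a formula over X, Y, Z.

(Z XOR X) OR (((Z XOR X) XOR X) OR (((Z XOR X) XOR X) XOR (Z XOR X)))

g1 = Z XOR X
g2 = g1 XOR X = (Z XOR X) XOR X
g3 = g2 XOR g1 = ((Z XOR X) XOR X) XOR (Z XOR X)
g4 = g2 OR g3 = ((Z XOR X) XOR X) OR (((Z XOR X) XOR X) XOR (Z XOR X))
g5 = g1 OR g4 = (Z XOR X) OR (((Z XOR X) XOR X) OR (((Z XOR X) XOR X) XOR (Z XOR X)))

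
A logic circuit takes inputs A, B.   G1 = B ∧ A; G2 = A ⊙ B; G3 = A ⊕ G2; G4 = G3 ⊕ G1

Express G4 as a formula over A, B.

(A ⊕ (A ⊙ B)) ⊕ (B ∧ A)

G1 = B ∧ A
G2 = A ⊙ B
G3 = A ⊕ G2 = A ⊕ (A ⊙ B)
G4 = G3 ⊕ G1 = (A ⊕ (A ⊙ B)) ⊕ (B ∧ A)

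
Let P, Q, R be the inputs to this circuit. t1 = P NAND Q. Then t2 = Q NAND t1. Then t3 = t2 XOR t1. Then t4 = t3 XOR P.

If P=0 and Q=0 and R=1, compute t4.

t1 = 0 NAND 0 = 1
t2 = 0 NAND 1 = 1
t3 = 1 XOR 1 = 0
t4 = 0 XOR 0 = 0

0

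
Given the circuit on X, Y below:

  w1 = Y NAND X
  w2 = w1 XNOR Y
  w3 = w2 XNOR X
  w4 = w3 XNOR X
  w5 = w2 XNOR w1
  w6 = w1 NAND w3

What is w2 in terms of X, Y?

w1 = Y NAND X
w2 = w1 XNOR Y = (Y NAND X) XNOR Y

(Y NAND X) XNOR Y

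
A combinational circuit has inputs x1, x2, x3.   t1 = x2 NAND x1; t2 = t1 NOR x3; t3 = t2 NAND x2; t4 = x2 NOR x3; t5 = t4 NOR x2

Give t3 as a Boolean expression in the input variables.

t1 = x2 NAND x1
t2 = t1 NOR x3 = (x2 NAND x1) NOR x3
t3 = t2 NAND x2 = ((x2 NAND x1) NOR x3) NAND x2

((x2 NAND x1) NOR x3) NAND x2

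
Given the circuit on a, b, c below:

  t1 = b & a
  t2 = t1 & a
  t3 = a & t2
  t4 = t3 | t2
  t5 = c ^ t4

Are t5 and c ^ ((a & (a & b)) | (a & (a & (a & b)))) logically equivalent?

t1 = b & a
t2 = t1 & a = (b & a) & a
t3 = a & t2 = a & ((b & a) & a)
t4 = t3 | t2 = (a & ((b & a) & a)) | ((b & a) & a)
t5 = c ^ t4 = c ^ ((a & ((b & a) & a)) | ((b & a) & a))
At a=0, b=0, c=0: circuit gives 0, formula gives 0.
At a=0, b=0, c=1: circuit gives 1, formula gives 1.
Agrees on all 8 inputs.

Yes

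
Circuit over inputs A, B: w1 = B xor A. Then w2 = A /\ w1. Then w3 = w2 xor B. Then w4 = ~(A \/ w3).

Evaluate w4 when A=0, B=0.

1

w1 = 0 xor 0 = 0
w2 = 0 /\ 0 = 0
w3 = 0 xor 0 = 0
w4 = ~(0 \/ 0) = 1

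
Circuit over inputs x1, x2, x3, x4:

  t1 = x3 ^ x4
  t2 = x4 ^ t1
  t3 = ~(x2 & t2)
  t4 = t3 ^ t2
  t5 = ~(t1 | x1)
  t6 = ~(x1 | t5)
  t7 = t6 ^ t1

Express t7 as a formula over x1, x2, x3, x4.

(~(x1 | (~((x3 ^ x4) | x1)))) ^ (x3 ^ x4)

t1 = x3 ^ x4
t5 = ~(t1 | x1) = ~((x3 ^ x4) | x1)
t6 = ~(x1 | t5) = ~(x1 | (~((x3 ^ x4) | x1)))
t7 = t6 ^ t1 = (~(x1 | (~((x3 ^ x4) | x1)))) ^ (x3 ^ x4)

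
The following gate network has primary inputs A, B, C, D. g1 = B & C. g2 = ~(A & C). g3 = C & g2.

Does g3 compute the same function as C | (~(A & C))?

g2 = ~(A & C)
g3 = C & g2 = C & (~(A & C))
At A=0, B=0, C=0, D=0: circuit gives 0, formula gives 1.

No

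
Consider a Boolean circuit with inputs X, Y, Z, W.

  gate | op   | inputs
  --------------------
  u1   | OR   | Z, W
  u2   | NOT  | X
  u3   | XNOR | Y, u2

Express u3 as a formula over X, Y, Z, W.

Y XNOR NOT X

u2 = NOT X
u3 = Y XNOR u2 = Y XNOR NOT X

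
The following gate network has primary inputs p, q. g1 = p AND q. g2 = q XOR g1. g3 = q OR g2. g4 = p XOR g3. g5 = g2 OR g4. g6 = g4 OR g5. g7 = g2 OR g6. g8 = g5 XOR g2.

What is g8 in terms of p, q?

g1 = p AND q
g2 = q XOR g1 = q XOR (p AND q)
g3 = q OR g2 = q OR (q XOR (p AND q))
g4 = p XOR g3 = p XOR (q OR (q XOR (p AND q)))
g5 = g2 OR g4 = (q XOR (p AND q)) OR (p XOR (q OR (q XOR (p AND q))))
g8 = g5 XOR g2 = ((q XOR (p AND q)) OR (p XOR (q OR (q XOR (p AND q))))) XOR (q XOR (p AND q))

((q XOR (p AND q)) OR (p XOR (q OR (q XOR (p AND q))))) XOR (q XOR (p AND q))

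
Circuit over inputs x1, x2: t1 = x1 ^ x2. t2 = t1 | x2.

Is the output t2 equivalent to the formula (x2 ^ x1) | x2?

t1 = x1 ^ x2
t2 = t1 | x2 = (x1 ^ x2) | x2
At x1=0, x2=0: circuit gives 0, formula gives 0.
At x1=0, x2=1: circuit gives 1, formula gives 1.
Agrees on all 4 inputs.

Yes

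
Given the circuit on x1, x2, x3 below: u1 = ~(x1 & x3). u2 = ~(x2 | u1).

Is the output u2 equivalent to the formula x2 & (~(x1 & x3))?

u1 = ~(x1 & x3)
u2 = ~(x2 | u1) = ~(x2 | (~(x1 & x3)))
At x1=0, x2=1, x3=0: circuit gives 0, formula gives 1.

No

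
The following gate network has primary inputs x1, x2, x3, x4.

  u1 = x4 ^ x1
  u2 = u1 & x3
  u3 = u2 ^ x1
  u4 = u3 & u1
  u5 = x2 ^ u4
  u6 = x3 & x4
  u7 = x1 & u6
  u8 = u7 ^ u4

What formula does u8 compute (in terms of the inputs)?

(x1 & (x3 & x4)) ^ ((((x4 ^ x1) & x3) ^ x1) & (x4 ^ x1))

u1 = x4 ^ x1
u2 = u1 & x3 = (x4 ^ x1) & x3
u3 = u2 ^ x1 = ((x4 ^ x1) & x3) ^ x1
u4 = u3 & u1 = (((x4 ^ x1) & x3) ^ x1) & (x4 ^ x1)
u6 = x3 & x4
u7 = x1 & u6 = x1 & (x3 & x4)
u8 = u7 ^ u4 = (x1 & (x3 & x4)) ^ ((((x4 ^ x1) & x3) ^ x1) & (x4 ^ x1))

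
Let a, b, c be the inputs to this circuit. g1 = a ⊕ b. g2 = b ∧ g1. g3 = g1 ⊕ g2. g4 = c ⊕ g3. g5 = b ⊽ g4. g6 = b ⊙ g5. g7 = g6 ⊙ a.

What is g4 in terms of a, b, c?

c ⊕ ((a ⊕ b) ⊕ (b ∧ (a ⊕ b)))

g1 = a ⊕ b
g2 = b ∧ g1 = b ∧ (a ⊕ b)
g3 = g1 ⊕ g2 = (a ⊕ b) ⊕ (b ∧ (a ⊕ b))
g4 = c ⊕ g3 = c ⊕ ((a ⊕ b) ⊕ (b ∧ (a ⊕ b)))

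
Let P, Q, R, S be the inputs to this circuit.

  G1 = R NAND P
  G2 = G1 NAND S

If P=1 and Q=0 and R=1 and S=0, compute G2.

1

G1 = 1 NAND 1 = 0
G2 = 0 NAND 0 = 1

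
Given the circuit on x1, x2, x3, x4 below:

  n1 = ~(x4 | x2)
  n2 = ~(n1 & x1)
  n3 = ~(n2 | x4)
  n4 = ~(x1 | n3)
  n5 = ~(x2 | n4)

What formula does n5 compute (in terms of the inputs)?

~(x2 | (~(x1 | (~((~((~(x4 | x2)) & x1)) | x4)))))

n1 = ~(x4 | x2)
n2 = ~(n1 & x1) = ~((~(x4 | x2)) & x1)
n3 = ~(n2 | x4) = ~((~((~(x4 | x2)) & x1)) | x4)
n4 = ~(x1 | n3) = ~(x1 | (~((~((~(x4 | x2)) & x1)) | x4)))
n5 = ~(x2 | n4) = ~(x2 | (~(x1 | (~((~((~(x4 | x2)) & x1)) | x4)))))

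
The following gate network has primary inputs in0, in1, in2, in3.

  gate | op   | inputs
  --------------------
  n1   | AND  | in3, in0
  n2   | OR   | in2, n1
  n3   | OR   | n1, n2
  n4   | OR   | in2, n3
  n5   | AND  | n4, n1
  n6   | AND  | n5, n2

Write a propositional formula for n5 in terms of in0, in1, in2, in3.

(in2 OR ((in3 AND in0) OR (in2 OR (in3 AND in0)))) AND (in3 AND in0)

n1 = in3 AND in0
n2 = in2 OR n1 = in2 OR (in3 AND in0)
n3 = n1 OR n2 = (in3 AND in0) OR (in2 OR (in3 AND in0))
n4 = in2 OR n3 = in2 OR ((in3 AND in0) OR (in2 OR (in3 AND in0)))
n5 = n4 AND n1 = (in2 OR ((in3 AND in0) OR (in2 OR (in3 AND in0)))) AND (in3 AND in0)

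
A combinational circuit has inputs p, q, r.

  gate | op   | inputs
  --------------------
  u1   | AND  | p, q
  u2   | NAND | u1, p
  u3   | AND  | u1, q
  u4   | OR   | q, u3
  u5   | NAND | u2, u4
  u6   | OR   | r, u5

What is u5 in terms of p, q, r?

u1 = p AND q
u2 = u1 NAND p = (p AND q) NAND p
u3 = u1 AND q = (p AND q) AND q
u4 = q OR u3 = q OR ((p AND q) AND q)
u5 = u2 NAND u4 = ((p AND q) NAND p) NAND (q OR ((p AND q) AND q))

((p AND q) NAND p) NAND (q OR ((p AND q) AND q))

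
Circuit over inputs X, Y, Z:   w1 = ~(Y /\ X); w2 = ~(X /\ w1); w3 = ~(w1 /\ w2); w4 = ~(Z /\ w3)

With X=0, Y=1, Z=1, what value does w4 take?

w1 = ~(1 /\ 0) = 1
w2 = ~(0 /\ 1) = 1
w3 = ~(1 /\ 1) = 0
w4 = ~(1 /\ 0) = 1

1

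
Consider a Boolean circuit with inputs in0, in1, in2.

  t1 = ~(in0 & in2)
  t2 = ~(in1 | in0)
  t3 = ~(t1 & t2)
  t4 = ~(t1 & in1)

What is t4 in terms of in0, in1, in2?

~((~(in0 & in2)) & in1)

t1 = ~(in0 & in2)
t4 = ~(t1 & in1) = ~((~(in0 & in2)) & in1)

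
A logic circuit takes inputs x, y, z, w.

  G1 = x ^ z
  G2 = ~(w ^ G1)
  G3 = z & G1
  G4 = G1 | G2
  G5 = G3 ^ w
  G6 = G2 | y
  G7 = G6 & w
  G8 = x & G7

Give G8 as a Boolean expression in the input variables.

x & (((~(w ^ (x ^ z))) | y) & w)

G1 = x ^ z
G2 = ~(w ^ G1) = ~(w ^ (x ^ z))
G6 = G2 | y = (~(w ^ (x ^ z))) | y
G7 = G6 & w = ((~(w ^ (x ^ z))) | y) & w
G8 = x & G7 = x & (((~(w ^ (x ^ z))) | y) & w)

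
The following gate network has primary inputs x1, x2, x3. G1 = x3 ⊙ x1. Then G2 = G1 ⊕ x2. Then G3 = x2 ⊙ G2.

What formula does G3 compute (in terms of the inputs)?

x2 ⊙ ((x3 ⊙ x1) ⊕ x2)

G1 = x3 ⊙ x1
G2 = G1 ⊕ x2 = (x3 ⊙ x1) ⊕ x2
G3 = x2 ⊙ G2 = x2 ⊙ ((x3 ⊙ x1) ⊕ x2)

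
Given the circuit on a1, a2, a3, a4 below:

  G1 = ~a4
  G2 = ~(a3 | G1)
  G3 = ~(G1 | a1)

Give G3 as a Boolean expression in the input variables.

~(~a4 | a1)

G1 = ~a4
G3 = ~(G1 | a1) = ~(~a4 | a1)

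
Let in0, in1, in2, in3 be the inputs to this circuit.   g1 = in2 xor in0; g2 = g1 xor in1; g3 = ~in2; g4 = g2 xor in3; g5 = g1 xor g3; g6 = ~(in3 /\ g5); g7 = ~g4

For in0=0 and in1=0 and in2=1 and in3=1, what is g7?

g1 = 1 xor 0 = 1
g2 = 1 xor 0 = 1
g4 = 1 xor 1 = 0
g7 = ~0 = 1

1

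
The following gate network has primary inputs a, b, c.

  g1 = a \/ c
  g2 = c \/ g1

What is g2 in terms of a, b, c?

g1 = a \/ c
g2 = c \/ g1 = c \/ (a \/ c)

c \/ (a \/ c)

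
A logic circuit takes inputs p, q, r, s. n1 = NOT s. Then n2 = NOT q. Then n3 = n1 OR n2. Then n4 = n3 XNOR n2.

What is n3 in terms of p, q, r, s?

n1 = NOT s
n2 = NOT q
n3 = n1 OR n2 = NOT s OR NOT q

NOT s OR NOT q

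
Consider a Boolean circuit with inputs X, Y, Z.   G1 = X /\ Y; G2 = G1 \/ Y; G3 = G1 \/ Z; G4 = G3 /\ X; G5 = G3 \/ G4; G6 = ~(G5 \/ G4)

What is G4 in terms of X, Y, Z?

G1 = X /\ Y
G3 = G1 \/ Z = (X /\ Y) \/ Z
G4 = G3 /\ X = ((X /\ Y) \/ Z) /\ X

((X /\ Y) \/ Z) /\ X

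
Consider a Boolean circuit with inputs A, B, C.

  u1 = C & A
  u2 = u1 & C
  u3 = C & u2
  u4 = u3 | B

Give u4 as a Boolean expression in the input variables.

(C & ((C & A) & C)) | B

u1 = C & A
u2 = u1 & C = (C & A) & C
u3 = C & u2 = C & ((C & A) & C)
u4 = u3 | B = (C & ((C & A) & C)) | B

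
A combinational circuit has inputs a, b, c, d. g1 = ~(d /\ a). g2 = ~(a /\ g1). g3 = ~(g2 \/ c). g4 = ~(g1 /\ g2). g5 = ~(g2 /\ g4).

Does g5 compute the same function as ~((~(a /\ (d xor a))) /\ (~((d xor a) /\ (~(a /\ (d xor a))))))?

No

g1 = ~(d /\ a)
g2 = ~(a /\ g1) = ~(a /\ (~(d /\ a)))
g4 = ~(g1 /\ g2) = ~((~(d /\ a)) /\ (~(a /\ (~(d /\ a)))))
g5 = ~(g2 /\ g4) = ~((~(a /\ (~(d /\ a)))) /\ (~((~(d /\ a)) /\ (~(a /\ (~(d /\ a)))))))
At a=0, b=0, c=0, d=0: circuit gives 1, formula gives 0.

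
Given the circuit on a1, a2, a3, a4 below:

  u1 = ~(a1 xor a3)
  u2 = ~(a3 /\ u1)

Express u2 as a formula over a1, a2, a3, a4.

u1 = ~(a1 xor a3)
u2 = ~(a3 /\ u1) = ~(a3 /\ (~(a1 xor a3)))

~(a3 /\ (~(a1 xor a3)))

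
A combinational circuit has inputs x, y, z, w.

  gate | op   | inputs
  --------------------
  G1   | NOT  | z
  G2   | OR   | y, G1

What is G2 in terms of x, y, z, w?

y OR NOT z

G1 = NOT z
G2 = y OR G1 = y OR NOT z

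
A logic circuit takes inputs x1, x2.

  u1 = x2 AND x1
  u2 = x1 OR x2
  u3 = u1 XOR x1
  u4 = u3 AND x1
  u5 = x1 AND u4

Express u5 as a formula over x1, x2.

u1 = x2 AND x1
u3 = u1 XOR x1 = (x2 AND x1) XOR x1
u4 = u3 AND x1 = ((x2 AND x1) XOR x1) AND x1
u5 = x1 AND u4 = x1 AND (((x2 AND x1) XOR x1) AND x1)

x1 AND (((x2 AND x1) XOR x1) AND x1)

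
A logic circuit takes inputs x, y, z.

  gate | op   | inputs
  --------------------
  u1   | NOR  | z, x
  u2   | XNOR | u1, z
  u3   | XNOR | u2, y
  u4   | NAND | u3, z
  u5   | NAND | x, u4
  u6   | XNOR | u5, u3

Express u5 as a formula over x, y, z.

x NAND ((((z NOR x) XNOR z) XNOR y) NAND z)

u1 = z NOR x
u2 = u1 XNOR z = (z NOR x) XNOR z
u3 = u2 XNOR y = ((z NOR x) XNOR z) XNOR y
u4 = u3 NAND z = (((z NOR x) XNOR z) XNOR y) NAND z
u5 = x NAND u4 = x NAND ((((z NOR x) XNOR z) XNOR y) NAND z)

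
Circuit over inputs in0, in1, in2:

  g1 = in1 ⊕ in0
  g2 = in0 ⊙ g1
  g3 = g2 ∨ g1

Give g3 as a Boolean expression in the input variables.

(in0 ⊙ (in1 ⊕ in0)) ∨ (in1 ⊕ in0)

g1 = in1 ⊕ in0
g2 = in0 ⊙ g1 = in0 ⊙ (in1 ⊕ in0)
g3 = g2 ∨ g1 = (in0 ⊙ (in1 ⊕ in0)) ∨ (in1 ⊕ in0)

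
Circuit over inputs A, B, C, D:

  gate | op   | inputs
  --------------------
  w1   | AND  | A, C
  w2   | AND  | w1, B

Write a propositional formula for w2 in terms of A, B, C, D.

(A AND C) AND B

w1 = A AND C
w2 = w1 AND B = (A AND C) AND B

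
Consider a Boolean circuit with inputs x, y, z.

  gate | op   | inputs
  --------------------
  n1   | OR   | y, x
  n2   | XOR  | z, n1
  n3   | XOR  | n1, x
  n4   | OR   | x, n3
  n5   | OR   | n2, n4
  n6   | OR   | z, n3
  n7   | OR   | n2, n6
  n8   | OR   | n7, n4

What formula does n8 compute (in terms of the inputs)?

((z XOR (y OR x)) OR (z OR ((y OR x) XOR x))) OR (x OR ((y OR x) XOR x))

n1 = y OR x
n2 = z XOR n1 = z XOR (y OR x)
n3 = n1 XOR x = (y OR x) XOR x
n4 = x OR n3 = x OR ((y OR x) XOR x)
n6 = z OR n3 = z OR ((y OR x) XOR x)
n7 = n2 OR n6 = (z XOR (y OR x)) OR (z OR ((y OR x) XOR x))
n8 = n7 OR n4 = ((z XOR (y OR x)) OR (z OR ((y OR x) XOR x))) OR (x OR ((y OR x) XOR x))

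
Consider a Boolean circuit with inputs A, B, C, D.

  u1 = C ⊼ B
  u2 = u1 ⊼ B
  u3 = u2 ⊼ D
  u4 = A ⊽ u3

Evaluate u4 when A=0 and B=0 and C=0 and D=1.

u1 = 0 ⊼ 0 = 1
u2 = 1 ⊼ 0 = 1
u3 = 1 ⊼ 1 = 0
u4 = 0 ⊽ 0 = 1

1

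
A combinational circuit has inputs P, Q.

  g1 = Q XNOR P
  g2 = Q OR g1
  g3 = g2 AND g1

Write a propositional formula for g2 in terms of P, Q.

Q OR (Q XNOR P)

g1 = Q XNOR P
g2 = Q OR g1 = Q OR (Q XNOR P)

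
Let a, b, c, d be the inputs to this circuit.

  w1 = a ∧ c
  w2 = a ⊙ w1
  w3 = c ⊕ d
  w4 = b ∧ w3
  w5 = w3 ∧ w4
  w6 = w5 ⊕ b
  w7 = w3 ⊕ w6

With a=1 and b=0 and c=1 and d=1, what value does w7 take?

0

w3 = 1 ⊕ 1 = 0
w4 = 0 ∧ 0 = 0
w5 = 0 ∧ 0 = 0
w6 = 0 ⊕ 0 = 0
w7 = 0 ⊕ 0 = 0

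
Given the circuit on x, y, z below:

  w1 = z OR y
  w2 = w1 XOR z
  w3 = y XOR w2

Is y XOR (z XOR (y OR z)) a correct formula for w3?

Yes

w1 = z OR y
w2 = w1 XOR z = (z OR y) XOR z
w3 = y XOR w2 = y XOR ((z OR y) XOR z)
At x=0, y=0, z=0: circuit gives 0, formula gives 0.
At x=0, y=1, z=1: circuit gives 1, formula gives 1.
Agrees on all 8 inputs.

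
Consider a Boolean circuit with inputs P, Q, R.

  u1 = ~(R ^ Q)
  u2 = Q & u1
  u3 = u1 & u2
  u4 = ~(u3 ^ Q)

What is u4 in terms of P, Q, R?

~(((~(R ^ Q)) & (Q & (~(R ^ Q)))) ^ Q)

u1 = ~(R ^ Q)
u2 = Q & u1 = Q & (~(R ^ Q))
u3 = u1 & u2 = (~(R ^ Q)) & (Q & (~(R ^ Q)))
u4 = ~(u3 ^ Q) = ~(((~(R ^ Q)) & (Q & (~(R ^ Q)))) ^ Q)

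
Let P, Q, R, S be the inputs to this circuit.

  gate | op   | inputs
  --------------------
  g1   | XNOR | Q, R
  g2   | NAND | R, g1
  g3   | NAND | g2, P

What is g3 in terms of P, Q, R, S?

(R NAND (Q XNOR R)) NAND P

g1 = Q XNOR R
g2 = R NAND g1 = R NAND (Q XNOR R)
g3 = g2 NAND P = (R NAND (Q XNOR R)) NAND P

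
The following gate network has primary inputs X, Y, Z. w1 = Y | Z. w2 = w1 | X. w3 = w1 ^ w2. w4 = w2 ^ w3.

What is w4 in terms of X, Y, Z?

w1 = Y | Z
w2 = w1 | X = (Y | Z) | X
w3 = w1 ^ w2 = (Y | Z) ^ ((Y | Z) | X)
w4 = w2 ^ w3 = ((Y | Z) | X) ^ ((Y | Z) ^ ((Y | Z) | X))

((Y | Z) | X) ^ ((Y | Z) ^ ((Y | Z) | X))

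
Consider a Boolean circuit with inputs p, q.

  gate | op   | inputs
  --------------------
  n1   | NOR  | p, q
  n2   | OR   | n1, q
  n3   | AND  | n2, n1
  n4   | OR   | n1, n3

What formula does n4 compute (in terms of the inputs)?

n1 = p NOR q
n2 = n1 OR q = (p NOR q) OR q
n3 = n2 AND n1 = ((p NOR q) OR q) AND (p NOR q)
n4 = n1 OR n3 = (p NOR q) OR (((p NOR q) OR q) AND (p NOR q))

(p NOR q) OR (((p NOR q) OR q) AND (p NOR q))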